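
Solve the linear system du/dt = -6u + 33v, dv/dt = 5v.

u(t) = -C_1e^(-6t) - 3C_2e^(5t), v(t) = -C_2e^(5t)

Coefficient matrix A = [[-6, 33], [0, 5]].
Characteristic polynomial det(A - λI) = λ^2 + λ - 30 = 0.
Eigenvalues λ = -6, 5.
For λ=-6: (A-λI) row 1 is [0, 33], so an eigenvector is (-1, 0).
For λ=5: (A-λI) row 1 is [-11, 33], so an eigenvector is (-3, -1).
General solution: C_1e^(-6t)(-1,0) + C_2e^(5t)(-3,-1).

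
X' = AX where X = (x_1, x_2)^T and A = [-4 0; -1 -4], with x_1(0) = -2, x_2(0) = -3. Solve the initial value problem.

x_1(t) = -2e^(-4t), x_2(t) = 2te^(-4t) - 3e^(-4t)

Coefficient matrix A = [[-4, 0], [-1, -4]].
Characteristic polynomial det(A - λI) = λ^2 + 8λ + 16 = 0.
Single eigenvalue λ = -4 with algebraic multiplicity 2.
Eigenvector v = (0,1); generalized eigenvector w with (A-λI)w=v is (-1,-3).
General solution: e^(-4t)[c_1·v + c_2·(t·v + w)].
Applying x_1(0)=-2, x_2(0)=-3 gives c_1=3, c_2=2.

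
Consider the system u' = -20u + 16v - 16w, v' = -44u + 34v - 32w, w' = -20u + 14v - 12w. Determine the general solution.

Coefficient matrix A = [[-20, 16, -16], [-44, 34, -32], [-20, 14, -12]].
det(A - λI) = 0 gives eigenvalues λ = 2, 4, -4.
For λ=2: eigenvector (0,-1,-1).
For λ=4: eigenvector (-2,-4,-1).
For λ=-4: eigenvector (1,2,1).
General solution: C_1e^(2t)(0,-1,-1) + C_2e^(4t)(-2,-4,-1) + C_3e^(-4t)(1,2,1).

u(t) = -2C_2e^(4t) + C_3e^(-4t), v(t) = -C_1e^(2t) - 4C_2e^(4t) + 2C_3e^(-4t), w(t) = -C_1e^(2t) - C_2e^(4t) + C_3e^(-4t)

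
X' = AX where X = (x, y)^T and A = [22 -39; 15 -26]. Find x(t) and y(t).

x(t) = 3K_1e^(-2t)sin(3t) + 2K_1e^(-2t)cos(3t) + 2K_2e^(-2t)sin(3t) - 3K_2e^(-2t)cos(3t), y(t) = 2K_1e^(-2t)sin(3t) + K_1e^(-2t)cos(3t) + K_2e^(-2t)sin(3t) - 2K_2e^(-2t)cos(3t)

Coefficient matrix A = [[22, -39], [15, -26]].
Characteristic polynomial det(A - λI) = λ^2 + 4λ + 13 = 0.
Eigenvalues λ = -2 ± 3i (complex conjugate pair).
For λ=-2+3i: an eigenvector is (2,1) - i(3,2) = (2 - 3i, 1 - 2i).
A real fundamental pair from Re and Im of e^((-2+3i)t)v: X_1 = e^(-2t)(cos(3t)·(2,1) + sin(3t)·(3,2)), X_2 = e^(-2t)(sin(3t)·(2,1) - cos(3t)·(3,2)).
General solution: K_1X_1 + K_2X_2.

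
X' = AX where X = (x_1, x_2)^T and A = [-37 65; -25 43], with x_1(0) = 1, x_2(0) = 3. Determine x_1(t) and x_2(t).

Coefficient matrix A = [[-37, 65], [-25, 43]].
Characteristic polynomial det(A - λI) = λ^2 - 6λ + 34 = 0.
Eigenvalues λ = 3 ± 5i (complex conjugate pair).
For λ=3+5i: an eigenvector is (3,2) - i(2,1) = (3 - 2i, 2 - i).
A real fundamental pair from Re and Im of e^((3+5i)t)v: X_1 = e^(3t)(cos(5t)·(3,2) + sin(5t)·(2,1)), X_2 = e^(3t)(sin(5t)·(3,2) - cos(5t)·(2,1)).
General solution: K_1X_1 + K_2X_2.
Applying x_1(0)=1, x_2(0)=3 gives K_1=5, K_2=7.

x_1(t) = 31e^(3t)sin(5t) + e^(3t)cos(5t), x_2(t) = 19e^(3t)sin(5t) + 3e^(3t)cos(5t)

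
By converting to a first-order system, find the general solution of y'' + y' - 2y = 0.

Let x_1 = y, x_2 = y'. Then x_1' = x_2 and x_2' = 2x_1 - x_2.
A = [[0,1],[2,-1]]; det(A-λI) = λ^2 + λ - 2.
Eigenvalues λ = -2, 1 with eigenvectors (1,-2), (1,1).

y(t) = c_1e^(-2t) + c_2e^(t)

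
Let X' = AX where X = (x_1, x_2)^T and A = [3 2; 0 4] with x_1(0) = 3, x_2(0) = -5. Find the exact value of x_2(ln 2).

A = [[3,2],[0,4]]; eigenvalues λ = 4, 3.
Eigenvectors: (2,1) for λ=4, (-1,0) for λ=3.
From the initial condition, c_1 = -5, c_2 = -13.
x_2(ln 2) = (-5)(2^4)(1) + (-13)(2^3)(0) = -80.

-80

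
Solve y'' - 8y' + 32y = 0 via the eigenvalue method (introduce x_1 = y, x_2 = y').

Let x_1 = y, x_2 = y'. Then x_1' = x_2 and x_2' = -32x_1 + 8x_2.
A = [[0,1],[-32,8]]; det(A-λI) = λ^2 - 8λ + 32.
Eigenvalues λ = 4 ± 4i.

y(t) = C_1e^(4t)cos(4t) + C_2e^(4t)sin(4t)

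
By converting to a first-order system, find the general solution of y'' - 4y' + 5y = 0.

Let x_1 = y, x_2 = y'. Then x_1' = x_2 and x_2' = -5x_1 + 4x_2.
A = [[0,1],[-5,4]]; det(A-λI) = λ^2 - 4λ + 5.
Eigenvalues λ = 2 ± i.

y(t) = c_1e^(2t)cos(t) + c_2e^(2t)sin(t)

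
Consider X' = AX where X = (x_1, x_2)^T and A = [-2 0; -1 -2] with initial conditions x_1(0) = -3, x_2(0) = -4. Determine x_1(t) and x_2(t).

x_1(t) = -3e^(-2t), x_2(t) = 3te^(-2t) - 4e^(-2t)

Coefficient matrix A = [[-2, 0], [-1, -2]].
Characteristic polynomial det(A - λI) = λ^2 + 4λ + 4 = 0.
Single eigenvalue λ = -2 with algebraic multiplicity 2.
Eigenvector v = (0,-1); generalized eigenvector w with (A-λI)w=v is (1,1).
General solution: e^(-2t)[K_1·v + K_2·(t·v + w)].
Applying x_1(0)=-3, x_2(0)=-4 gives K_1=1, K_2=-3.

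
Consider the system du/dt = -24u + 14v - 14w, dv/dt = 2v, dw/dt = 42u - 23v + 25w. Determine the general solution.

Coefficient matrix A = [[-24, 14, -14], [0, 2, 0], [42, -23, 25]].
det(A - λI) = 0 gives eigenvalues λ = 4, 2, -3.
For λ=4: eigenvector (1,0,-2).
For λ=2: eigenvector (0,1,1).
For λ=-3: eigenvector (2,0,-3).
General solution: K_1e^(4t)(1,0,-2) + K_2e^(2t)(0,1,1) + K_3e^(-3t)(2,0,-3).

u(t) = K_1e^(4t) + 2K_3e^(-3t), v(t) = K_2e^(2t), w(t) = -2K_1e^(4t) + K_2e^(2t) - 3K_3e^(-3t)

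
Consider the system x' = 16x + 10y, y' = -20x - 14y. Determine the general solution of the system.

Coefficient matrix A = [[16, 10], [-20, -14]].
Characteristic polynomial det(A - λI) = λ^2 - 2λ - 24 = 0.
Eigenvalues λ = -4, 6.
For λ=-4: (A-λI) row 1 is [20, 10], so an eigenvector is (1, -2).
For λ=6: (A-λI) row 1 is [10, 10], so an eigenvector is (-1, 1).
General solution: C_1e^(-4t)(1,-2) + C_2e^(6t)(-1,1).

x(t) = C_1e^(-4t) - C_2e^(6t), y(t) = -2C_1e^(-4t) + C_2e^(6t)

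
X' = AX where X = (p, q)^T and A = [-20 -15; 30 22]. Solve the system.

Coefficient matrix A = [[-20, -15], [30, 22]].
Characteristic polynomial det(A - λI) = λ^2 - 2λ + 10 = 0.
Eigenvalues λ = 1 ± 3i (complex conjugate pair).
For λ=1+3i: an eigenvector is (1,-1) - i(-2,3) = (1 + 2i, -1 - 3i).
A real fundamental pair from Re and Im of e^((1+3i)t)v: X_1 = e^(t)(cos(3t)·(1,-1) + sin(3t)·(-2,3)), X_2 = e^(t)(sin(3t)·(1,-1) - cos(3t)·(-2,3)).
General solution: C_1X_1 + C_2X_2.

p(t) = -2C_1e^(t)sin(3t) + C_1e^(t)cos(3t) + C_2e^(t)sin(3t) + 2C_2e^(t)cos(3t), q(t) = 3C_1e^(t)sin(3t) - C_1e^(t)cos(3t) - C_2e^(t)sin(3t) - 3C_2e^(t)cos(3t)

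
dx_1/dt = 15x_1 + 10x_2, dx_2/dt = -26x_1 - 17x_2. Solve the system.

x_1(t) = 2c_1e^(-t)sin(2t) - c_1e^(-t)cos(2t) - c_2e^(-t)sin(2t) - 2c_2e^(-t)cos(2t), x_2(t) = -3c_1e^(-t)sin(2t) + 2c_1e^(-t)cos(2t) + 2c_2e^(-t)sin(2t) + 3c_2e^(-t)cos(2t)

Coefficient matrix A = [[15, 10], [-26, -17]].
Characteristic polynomial det(A - λI) = λ^2 + 2λ + 5 = 0.
Eigenvalues λ = -1 ± 2i (complex conjugate pair).
For λ=-1+2i: an eigenvector is (-1,2) - i(2,-3) = (-1 - 2i, 2 + 3i).
A real fundamental pair from Re and Im of e^((-1+2i)t)v: X_1 = e^(-t)(cos(2t)·(-1,2) + sin(2t)·(2,-3)), X_2 = e^(-t)(sin(2t)·(-1,2) - cos(2t)·(2,-3)).
General solution: c_1X_1 + c_2X_2.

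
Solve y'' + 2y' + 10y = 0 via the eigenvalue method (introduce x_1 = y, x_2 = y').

Let x_1 = y, x_2 = y'. Then x_1' = x_2 and x_2' = -10x_1 - 2x_2.
A = [[0,1],[-10,-2]]; det(A-λI) = λ^2 + 2λ + 10.
Eigenvalues λ = -1 ± 3i.

y(t) = K_1e^(-t)cos(3t) + K_2e^(-t)sin(3t)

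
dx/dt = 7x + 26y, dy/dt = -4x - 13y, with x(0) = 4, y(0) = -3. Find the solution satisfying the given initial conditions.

Coefficient matrix A = [[7, 26], [-4, -13]].
Characteristic polynomial det(A - λI) = λ^2 + 6λ + 13 = 0.
Eigenvalues λ = -3 ± 2i (complex conjugate pair).
For λ=-3+2i: an eigenvector is (-3,1) - i(-2,1) = (-3 + 2i, 1 - i).
A real fundamental pair from Re and Im of e^((-3+2i)t)v: X_1 = e^(-3t)(cos(2t)·(-3,1) + sin(2t)·(-2,1)), X_2 = e^(-3t)(sin(2t)·(-3,1) - cos(2t)·(-2,1)).
General solution: c_1X_1 + c_2X_2.
Applying x(0)=4, y(0)=-3 gives c_1=2, c_2=5.

x(t) = -19e^(-3t)sin(2t) + 4e^(-3t)cos(2t), y(t) = 7e^(-3t)sin(2t) - 3e^(-3t)cos(2t)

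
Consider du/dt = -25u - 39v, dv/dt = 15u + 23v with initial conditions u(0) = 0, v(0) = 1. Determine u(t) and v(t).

Coefficient matrix A = [[-25, -39], [15, 23]].
Characteristic polynomial det(A - λI) = λ^2 + 2λ + 10 = 0.
Eigenvalues λ = -1 ± 3i (complex conjugate pair).
For λ=-1+3i: an eigenvector is (-2,1) - i(3,-2) = (-2 - 3i, 1 + 2i).
A real fundamental pair from Re and Im of e^((-1+3i)t)v: X_1 = e^(-t)(cos(3t)·(-2,1) + sin(3t)·(3,-2)), X_2 = e^(-t)(sin(3t)·(-2,1) - cos(3t)·(3,-2)).
General solution: c_1X_1 + c_2X_2.
Applying u(0)=0, v(0)=1 gives c_1=-3, c_2=2.

u(t) = -13e^(-t)sin(3t), v(t) = 8e^(-t)sin(3t) + e^(-t)cos(3t)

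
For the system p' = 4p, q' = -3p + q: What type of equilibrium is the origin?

A = [[4,0],[-3,1]]; det(A-λI) = λ^2 - 5λ + 4.
λ = 4, 1: both positive.

unstable node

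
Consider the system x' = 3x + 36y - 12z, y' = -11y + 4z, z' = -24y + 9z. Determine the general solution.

Coefficient matrix A = [[3, 36, -12], [0, -11, 4], [0, -24, 9]].
det(A - λI) = 0 gives eigenvalues λ = -3, 3, 1.
For λ=-3: eigenvector (-2,1,2).
For λ=3: eigenvector (1,0,0).
For λ=1: eigenvector (0,1,3).
General solution: C_1e^(-3t)(-2,1,2) + C_2e^(3t)(1,0,0) + C_3e^(t)(0,1,3).

x(t) = -2C_1e^(-3t) + C_2e^(3t), y(t) = C_1e^(-3t) + C_3e^(t), z(t) = 2C_1e^(-3t) + 3C_3e^(t)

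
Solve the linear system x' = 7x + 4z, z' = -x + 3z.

Coefficient matrix A = [[7, 4], [-1, 3]].
Characteristic polynomial det(A - λI) = λ^2 - 10λ + 25 = 0.
Single eigenvalue λ = 5 with algebraic multiplicity 2.
Eigenvector v = (-2,1); generalized eigenvector w with (A-λI)w=v is (3,-2).
General solution: e^(5t)[C_1·v + C_2·(t·v + w)].

x(t) = -2C_1e^(5t) - 2C_2te^(5t) + 3C_2e^(5t), z(t) = C_1e^(5t) + C_2te^(5t) - 2C_2e^(5t)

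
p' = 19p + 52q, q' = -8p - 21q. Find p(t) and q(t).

p(t) = -3C_1e^(-t)sin(4t) + 2C_1e^(-t)cos(4t) + 2C_2e^(-t)sin(4t) + 3C_2e^(-t)cos(4t), q(t) = C_1e^(-t)sin(4t) - C_1e^(-t)cos(4t) - C_2e^(-t)sin(4t) - C_2e^(-t)cos(4t)

Coefficient matrix A = [[19, 52], [-8, -21]].
Characteristic polynomial det(A - λI) = λ^2 + 2λ + 17 = 0.
Eigenvalues λ = -1 ± 4i (complex conjugate pair).
For λ=-1+4i: an eigenvector is (2,-1) - i(-3,1) = (2 + 3i, -1 - i).
A real fundamental pair from Re and Im of e^((-1+4i)t)v: X_1 = e^(-t)(cos(4t)·(2,-1) + sin(4t)·(-3,1)), X_2 = e^(-t)(sin(4t)·(2,-1) - cos(4t)·(-3,1)).
General solution: C_1X_1 + C_2X_2.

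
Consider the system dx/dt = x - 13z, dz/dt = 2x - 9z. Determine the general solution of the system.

x(t) = -2c_1e^(-4t)sin(t) - 3c_1e^(-4t)cos(t) - 3c_2e^(-4t)sin(t) + 2c_2e^(-4t)cos(t), z(t) = -c_1e^(-4t)sin(t) - c_1e^(-4t)cos(t) - c_2e^(-4t)sin(t) + c_2e^(-4t)cos(t)

Coefficient matrix A = [[1, -13], [2, -9]].
Characteristic polynomial det(A - λI) = λ^2 + 8λ + 17 = 0.
Eigenvalues λ = -4 ± i (complex conjugate pair).
For λ=-4+i: an eigenvector is (-3,-1) - i(-2,-1) = (-3 + 2i, -1 + i).
A real fundamental pair from Re and Im of e^((-4+i)t)v: X_1 = e^(-4t)(cos(t)·(-3,-1) + sin(t)·(-2,-1)), X_2 = e^(-4t)(sin(t)·(-3,-1) - cos(t)·(-2,-1)).
General solution: c_1X_1 + c_2X_2.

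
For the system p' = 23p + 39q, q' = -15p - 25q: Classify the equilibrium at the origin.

stable spiral

A = [[23,39],[-15,-25]]; det(A-λI) = λ^2 + 2λ + 10.
λ = -1 ± 3i: negative real part.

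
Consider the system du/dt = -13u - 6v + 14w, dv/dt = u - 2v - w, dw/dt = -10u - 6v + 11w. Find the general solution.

u(t) = C_1e^(t) + 2C_2e^(-2t) - 2C_3e^(-3t), v(t) = C_2e^(-2t) + C_3e^(-3t), w(t) = C_1e^(t) + 2C_2e^(-2t) - C_3e^(-3t)

Coefficient matrix A = [[-13, -6, 14], [1, -2, -1], [-10, -6, 11]].
det(A - λI) = 0 gives eigenvalues λ = 1, -2, -3.
For λ=1: eigenvector (1,0,1).
For λ=-2: eigenvector (2,1,2).
For λ=-3: eigenvector (-2,1,-1).
General solution: C_1e^(t)(1,0,1) + C_2e^(-2t)(2,1,2) + C_3e^(-3t)(-2,1,-1).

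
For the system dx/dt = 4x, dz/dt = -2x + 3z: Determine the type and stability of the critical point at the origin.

A = [[4,0],[-2,3]]; det(A-λI) = λ^2 - 7λ + 12.
λ = 4, 3: both positive.

unstable node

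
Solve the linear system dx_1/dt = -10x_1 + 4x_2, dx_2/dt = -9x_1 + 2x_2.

Coefficient matrix A = [[-10, 4], [-9, 2]].
Characteristic polynomial det(A - λI) = λ^2 + 8λ + 16 = 0.
Single eigenvalue λ = -4 with algebraic multiplicity 2.
Eigenvector v = (-2,-3); generalized eigenvector w with (A-λI)w=v is (1,1).
General solution: e^(-4t)[c_1·v + c_2·(t·v + w)].

x_1(t) = -2c_1e^(-4t) - 2c_2te^(-4t) + c_2e^(-4t), x_2(t) = -3c_1e^(-4t) - 3c_2te^(-4t) + c_2e^(-4t)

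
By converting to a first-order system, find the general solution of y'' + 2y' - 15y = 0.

Let x_1 = y, x_2 = y'. Then x_1' = x_2 and x_2' = 15x_1 - 2x_2.
A = [[0,1],[15,-2]]; det(A-λI) = λ^2 + 2λ - 15.
Eigenvalues λ = -5, 3 with eigenvectors (1,-5), (1,3).

y(t) = C_1e^(-5t) + C_2e^(3t)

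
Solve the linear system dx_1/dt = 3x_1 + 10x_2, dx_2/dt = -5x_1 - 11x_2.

Coefficient matrix A = [[3, 10], [-5, -11]].
Characteristic polynomial det(A - λI) = λ^2 + 8λ + 17 = 0.
Eigenvalues λ = -4 ± i (complex conjugate pair).
For λ=-4+i: an eigenvector is (3,-2) - i(1,-1) = (3 - i, -2 + i).
A real fundamental pair from Re and Im of e^((-4+i)t)v: X_1 = e^(-4t)(cos(t)·(3,-2) + sin(t)·(1,-1)), X_2 = e^(-4t)(sin(t)·(3,-2) - cos(t)·(1,-1)).
General solution: K_1X_1 + K_2X_2.

x_1(t) = K_1e^(-4t)sin(t) + 3K_1e^(-4t)cos(t) + 3K_2e^(-4t)sin(t) - K_2e^(-4t)cos(t), x_2(t) = -K_1e^(-4t)sin(t) - 2K_1e^(-4t)cos(t) - 2K_2e^(-4t)sin(t) + K_2e^(-4t)cos(t)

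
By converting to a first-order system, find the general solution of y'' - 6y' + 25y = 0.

y(t) = c_1e^(3t)cos(4t) + c_2e^(3t)sin(4t)

Let x_1 = y, x_2 = y'. Then x_1' = x_2 and x_2' = -25x_1 + 6x_2.
A = [[0,1],[-25,6]]; det(A-λI) = λ^2 - 6λ + 25.
Eigenvalues λ = 3 ± 4i.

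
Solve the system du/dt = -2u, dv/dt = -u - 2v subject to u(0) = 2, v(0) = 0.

Coefficient matrix A = [[-2, 0], [-1, -2]].
Characteristic polynomial det(A - λI) = λ^2 + 4λ + 4 = 0.
Single eigenvalue λ = -2 with algebraic multiplicity 2.
Eigenvector v = (0,1); generalized eigenvector w with (A-λI)w=v is (-1,-2).
General solution: e^(-2t)[K_1·v + K_2·(t·v + w)].
Applying u(0)=2, v(0)=0 gives K_1=-4, K_2=-2.

u(t) = 2e^(-2t), v(t) = -2te^(-2t)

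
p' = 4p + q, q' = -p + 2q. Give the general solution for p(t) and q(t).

Coefficient matrix A = [[4, 1], [-1, 2]].
Characteristic polynomial det(A - λI) = λ^2 - 6λ + 9 = 0.
Single eigenvalue λ = 3 with algebraic multiplicity 2.
Eigenvector v = (-1,1); generalized eigenvector w with (A-λI)w=v is (-1,0).
General solution: e^(3t)[c_1·v + c_2·(t·v + w)].

p(t) = -c_1e^(3t) - c_2te^(3t) - c_2e^(3t), q(t) = c_1e^(3t) + c_2te^(3t)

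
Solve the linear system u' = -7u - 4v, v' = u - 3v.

u(t) = -2c_1e^(-5t) - 2c_2te^(-5t) + c_2e^(-5t), v(t) = c_1e^(-5t) + c_2te^(-5t)

Coefficient matrix A = [[-7, -4], [1, -3]].
Characteristic polynomial det(A - λI) = λ^2 + 10λ + 25 = 0.
Single eigenvalue λ = -5 with algebraic multiplicity 2.
Eigenvector v = (-2,1); generalized eigenvector w with (A-λI)w=v is (1,0).
General solution: e^(-5t)[c_1·v + c_2·(t·v + w)].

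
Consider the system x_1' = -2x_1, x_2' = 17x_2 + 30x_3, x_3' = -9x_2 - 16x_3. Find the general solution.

Coefficient matrix A = [[-2, 0, 0], [0, 17, 30], [0, -9, -16]].
det(A - λI) = 0 gives eigenvalues λ = -2, -1, 2.
For λ=-2: eigenvector (1,0,0).
For λ=-1: eigenvector (0,5,-3).
For λ=2: eigenvector (0,2,-1).
General solution: c_1e^(-2t)(1,0,0) + c_2e^(-t)(0,5,-3) + c_3e^(2t)(0,2,-1).

x_1(t) = c_1e^(-2t), x_2(t) = 5c_2e^(-t) + 2c_3e^(2t), x_3(t) = -3c_2e^(-t) - c_3e^(2t)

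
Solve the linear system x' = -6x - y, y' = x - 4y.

Coefficient matrix A = [[-6, -1], [1, -4]].
Characteristic polynomial det(A - λI) = λ^2 + 10λ + 25 = 0.
Single eigenvalue λ = -5 with algebraic multiplicity 2.
Eigenvector v = (1,-1); generalized eigenvector w with (A-λI)w=v is (1,-2).
General solution: e^(-5t)[C_1·v + C_2·(t·v + w)].

x(t) = C_1e^(-5t) + C_2te^(-5t) + C_2e^(-5t), y(t) = -C_1e^(-5t) - C_2te^(-5t) - 2C_2e^(-5t)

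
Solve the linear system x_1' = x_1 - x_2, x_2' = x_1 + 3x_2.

x_1(t) = -K_1e^(2t) - K_2te^(2t) + 2K_2e^(2t), x_2(t) = K_1e^(2t) + K_2te^(2t) - K_2e^(2t)

Coefficient matrix A = [[1, -1], [1, 3]].
Characteristic polynomial det(A - λI) = λ^2 - 4λ + 4 = 0.
Single eigenvalue λ = 2 with algebraic multiplicity 2.
Eigenvector v = (-1,1); generalized eigenvector w with (A-λI)w=v is (2,-1).
General solution: e^(2t)[K_1·v + K_2·(t·v + w)].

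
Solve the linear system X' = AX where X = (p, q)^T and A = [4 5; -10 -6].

p(t) = K_1e^(-t)cos(5t) + K_2e^(-t)sin(5t), q(t) = -K_1e^(-t)sin(5t) - K_1e^(-t)cos(5t) - K_2e^(-t)sin(5t) + K_2e^(-t)cos(5t)

Coefficient matrix A = [[4, 5], [-10, -6]].
Characteristic polynomial det(A - λI) = λ^2 + 2λ + 26 = 0.
Eigenvalues λ = -1 ± 5i (complex conjugate pair).
For λ=-1+5i: an eigenvector is (1,-1) - i(0,-1) = (1, -1 + i).
A real fundamental pair from Re and Im of e^((-1+5i)t)v: X_1 = e^(-t)(cos(5t)·(1,-1) + sin(5t)·(0,-1)), X_2 = e^(-t)(sin(5t)·(1,-1) - cos(5t)·(0,-1)).
General solution: K_1X_1 + K_2X_2.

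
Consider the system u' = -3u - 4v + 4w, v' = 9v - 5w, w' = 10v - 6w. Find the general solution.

u(t) = C_1e^(-3t) - 2C_2e^(-t), v(t) = -C_2e^(-t) + C_3e^(4t), w(t) = -2C_2e^(-t) + C_3e^(4t)

Coefficient matrix A = [[-3, -4, 4], [0, 9, -5], [0, 10, -6]].
det(A - λI) = 0 gives eigenvalues λ = -3, -1, 4.
For λ=-3: eigenvector (1,0,0).
For λ=-1: eigenvector (-2,-1,-2).
For λ=4: eigenvector (0,1,1).
General solution: C_1e^(-3t)(1,0,0) + C_2e^(-t)(-2,-1,-2) + C_3e^(4t)(0,1,1).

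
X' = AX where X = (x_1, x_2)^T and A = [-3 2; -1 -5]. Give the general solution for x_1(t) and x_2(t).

Coefficient matrix A = [[-3, 2], [-1, -5]].
Characteristic polynomial det(A - λI) = λ^2 + 8λ + 17 = 0.
Eigenvalues λ = -4 ± i (complex conjugate pair).
For λ=-4+i: an eigenvector is (-1,1) - i(1,0) = (-1 - i, 1).
A real fundamental pair from Re and Im of e^((-4+i)t)v: X_1 = e^(-4t)(cos(t)·(-1,1) + sin(t)·(1,0)), X_2 = e^(-4t)(sin(t)·(-1,1) - cos(t)·(1,0)).
General solution: C_1X_1 + C_2X_2.

x_1(t) = C_1e^(-4t)sin(t) - C_1e^(-4t)cos(t) - C_2e^(-4t)sin(t) - C_2e^(-4t)cos(t), x_2(t) = C_1e^(-4t)cos(t) + C_2e^(-4t)sin(t)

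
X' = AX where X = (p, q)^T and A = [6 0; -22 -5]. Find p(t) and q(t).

p(t) = c_1e^(6t), q(t) = -2c_1e^(6t) - c_2e^(-5t)

Coefficient matrix A = [[6, 0], [-22, -5]].
Characteristic polynomial det(A - λI) = λ^2 - λ - 30 = 0.
Eigenvalues λ = 6, -5.
For λ=6: (A-λI) row 2 is [-22, -11], so an eigenvector is (1, -2).
For λ=-5: (A-λI) row 1 is [11, 0], so an eigenvector is (0, -1).
General solution: c_1e^(6t)(1,-2) + c_2e^(-5t)(0,-1).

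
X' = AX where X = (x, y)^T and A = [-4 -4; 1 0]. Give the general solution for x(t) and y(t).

Coefficient matrix A = [[-4, -4], [1, 0]].
Characteristic polynomial det(A - λI) = λ^2 + 4λ + 4 = 0.
Single eigenvalue λ = -2 with algebraic multiplicity 2.
Eigenvector v = (2,-1); generalized eigenvector w with (A-λI)w=v is (-1,0).
General solution: e^(-2t)[K_1·v + K_2·(t·v + w)].

x(t) = 2K_1e^(-2t) + 2K_2te^(-2t) - K_2e^(-2t), y(t) = -K_1e^(-2t) - K_2te^(-2t)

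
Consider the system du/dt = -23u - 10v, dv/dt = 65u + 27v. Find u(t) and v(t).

u(t) = -C_1e^(2t)sin(5t) - C_1e^(2t)cos(5t) - C_2e^(2t)sin(5t) + C_2e^(2t)cos(5t), v(t) = 2C_1e^(2t)sin(5t) + 3C_1e^(2t)cos(5t) + 3C_2e^(2t)sin(5t) - 2C_2e^(2t)cos(5t)

Coefficient matrix A = [[-23, -10], [65, 27]].
Characteristic polynomial det(A - λI) = λ^2 - 4λ + 29 = 0.
Eigenvalues λ = 2 ± 5i (complex conjugate pair).
For λ=2+5i: an eigenvector is (-1,3) - i(-1,2) = (-1 + i, 3 - 2i).
A real fundamental pair from Re and Im of e^((2+5i)t)v: X_1 = e^(2t)(cos(5t)·(-1,3) + sin(5t)·(-1,2)), X_2 = e^(2t)(sin(5t)·(-1,3) - cos(5t)·(-1,2)).
General solution: C_1X_1 + C_2X_2.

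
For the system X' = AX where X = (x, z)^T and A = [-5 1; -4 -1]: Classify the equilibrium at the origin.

A = [[-5,1],[-4,-1]]; det(A-λI) = λ^2 + 6λ + 9.
repeated λ = -3 with a single eigenvector.

stable improper node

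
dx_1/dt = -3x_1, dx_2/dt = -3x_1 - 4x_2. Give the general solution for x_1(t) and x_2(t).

Coefficient matrix A = [[-3, 0], [-3, -4]].
Characteristic polynomial det(A - λI) = λ^2 + 7λ + 12 = 0.
Eigenvalues λ = -3, -4.
For λ=-3: (A-λI) row 2 is [-3, -1], so an eigenvector is (-1, 3).
For λ=-4: (A-λI) row 1 is [1, 0], so an eigenvector is (0, -1).
General solution: c_1e^(-3t)(-1,3) + c_2e^(-4t)(0,-1).

x_1(t) = -c_1e^(-3t), x_2(t) = 3c_1e^(-3t) - c_2e^(-4t)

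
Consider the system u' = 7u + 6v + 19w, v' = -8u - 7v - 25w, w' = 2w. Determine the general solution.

Coefficient matrix A = [[7, 6, 19], [-8, -7, -25], [0, 0, 2]].
det(A - λI) = 0 gives eigenvalues λ = -1, 2, 1.
For λ=-1: eigenvector (-3,4,0).
For λ=2: eigenvector (7,-9,1).
For λ=1: eigenvector (-1,1,0).
General solution: C_1e^(-t)(-3,4,0) + C_2e^(2t)(7,-9,1) + C_3e^(t)(-1,1,0).

u(t) = -3C_1e^(-t) + 7C_2e^(2t) - C_3e^(t), v(t) = 4C_1e^(-t) - 9C_2e^(2t) + C_3e^(t), w(t) = C_2e^(2t)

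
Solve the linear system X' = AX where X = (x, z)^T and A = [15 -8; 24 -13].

x(t) = c_1e^(-t) + 2c_2e^(3t), z(t) = 2c_1e^(-t) + 3c_2e^(3t)

Coefficient matrix A = [[15, -8], [24, -13]].
Characteristic polynomial det(A - λI) = λ^2 - 2λ - 3 = 0.
Eigenvalues λ = -1, 3.
For λ=-1: (A-λI) row 1 is [16, -8], so an eigenvector is (1, 2).
For λ=3: (A-λI) row 1 is [12, -8], so an eigenvector is (2, 3).
General solution: c_1e^(-t)(1,2) + c_2e^(3t)(2,3).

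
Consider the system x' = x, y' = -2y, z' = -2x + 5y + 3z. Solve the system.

x(t) = K_1e^(t), y(t) = K_2e^(-2t), z(t) = K_1e^(t) - K_2e^(-2t) + K_3e^(3t)

Coefficient matrix A = [[1, 0, 0], [0, -2, 0], [-2, 5, 3]].
det(A - λI) = 0 gives eigenvalues λ = 1, -2, 3.
For λ=1: eigenvector (1,0,1).
For λ=-2: eigenvector (0,1,-1).
For λ=3: eigenvector (0,0,1).
General solution: K_1e^(t)(1,0,1) + K_2e^(-2t)(0,1,-1) + K_3e^(3t)(0,0,1).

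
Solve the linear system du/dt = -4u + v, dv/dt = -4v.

Coefficient matrix A = [[-4, 1], [0, -4]].
Characteristic polynomial det(A - λI) = λ^2 + 8λ + 16 = 0.
Single eigenvalue λ = -4 with algebraic multiplicity 2.
Eigenvector v = (1,0); generalized eigenvector w with (A-λI)w=v is (-3,1).
General solution: e^(-4t)[C_1·v + C_2·(t·v + w)].

u(t) = C_1e^(-4t) + C_2te^(-4t) - 3C_2e^(-4t), v(t) = C_2e^(-4t)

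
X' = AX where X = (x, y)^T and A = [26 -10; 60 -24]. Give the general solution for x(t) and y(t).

Coefficient matrix A = [[26, -10], [60, -24]].
Characteristic polynomial det(A - λI) = λ^2 - 2λ - 24 = 0.
Eigenvalues λ = 6, -4.
For λ=6: (A-λI) row 1 is [20, -10], so an eigenvector is (-1, -2).
For λ=-4: (A-λI) row 1 is [30, -10], so an eigenvector is (1, 3).
General solution: C_1e^(6t)(-1,-2) + C_2e^(-4t)(1,3).

x(t) = -C_1e^(6t) + C_2e^(-4t), y(t) = -2C_1e^(6t) + 3C_2e^(-4t)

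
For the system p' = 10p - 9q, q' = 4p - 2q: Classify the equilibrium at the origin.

A = [[10,-9],[4,-2]]; det(A-λI) = λ^2 - 8λ + 16.
repeated λ = 4 with a single eigenvector.

unstable improper node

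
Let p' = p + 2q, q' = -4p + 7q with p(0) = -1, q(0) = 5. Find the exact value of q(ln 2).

A = [[1,2],[-4,7]]; eigenvalues λ = 5, 3.
Eigenvectors: (-1,-2) for λ=5, (-1,-1) for λ=3.
From the initial condition, c_1 = -6, c_2 = 7.
q(ln 2) = (-6)(2^5)(-2) + (7)(2^3)(-1) = 328.

328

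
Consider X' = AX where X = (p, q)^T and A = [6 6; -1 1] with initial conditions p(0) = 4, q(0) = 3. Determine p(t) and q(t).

p(t) = 30e^(4t) - 26e^(3t), q(t) = -10e^(4t) + 13e^(3t)

Coefficient matrix A = [[6, 6], [-1, 1]].
Characteristic polynomial det(A - λI) = λ^2 - 7λ + 12 = 0.
Eigenvalues λ = 4, 3.
For λ=4: (A-λI) row 1 is [2, 6], so an eigenvector is (3, -1).
For λ=3: (A-λI) row 1 is [3, 6], so an eigenvector is (2, -1).
General solution: c_1e^(4t)(3,-1) + c_2e^(3t)(2,-1).
Applying p(0)=4, q(0)=3 gives c_1=10, c_2=-13.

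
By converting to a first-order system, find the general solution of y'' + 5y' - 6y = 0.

y(t) = K_1e^(t) + K_2e^(-6t)

Let x_1 = y, x_2 = y'. Then x_1' = x_2 and x_2' = 6x_1 - 5x_2.
A = [[0,1],[6,-5]]; det(A-λI) = λ^2 + 5λ - 6.
Eigenvalues λ = 1, -6 with eigenvectors (1,1), (1,-6).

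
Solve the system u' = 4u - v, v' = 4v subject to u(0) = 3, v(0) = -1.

u(t) = te^(4t) + 3e^(4t), v(t) = -e^(4t)

Coefficient matrix A = [[4, -1], [0, 4]].
Characteristic polynomial det(A - λI) = λ^2 - 8λ + 16 = 0.
Single eigenvalue λ = 4 with algebraic multiplicity 2.
Eigenvector v = (-1,0); generalized eigenvector w with (A-λI)w=v is (-2,1).
General solution: e^(4t)[C_1·v + C_2·(t·v + w)].
Applying u(0)=3, v(0)=-1 gives C_1=-1, C_2=-1.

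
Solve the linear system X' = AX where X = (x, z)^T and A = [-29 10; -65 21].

x(t) = -c_1e^(-4t)sin(5t) + c_1e^(-4t)cos(5t) + c_2e^(-4t)sin(5t) + c_2e^(-4t)cos(5t), z(t) = -3c_1e^(-4t)sin(5t) + 2c_1e^(-4t)cos(5t) + 2c_2e^(-4t)sin(5t) + 3c_2e^(-4t)cos(5t)

Coefficient matrix A = [[-29, 10], [-65, 21]].
Characteristic polynomial det(A - λI) = λ^2 + 8λ + 41 = 0.
Eigenvalues λ = -4 ± 5i (complex conjugate pair).
For λ=-4+5i: an eigenvector is (1,2) - i(-1,-3) = (1 + i, 2 + 3i).
A real fundamental pair from Re and Im of e^((-4+5i)t)v: X_1 = e^(-4t)(cos(5t)·(1,2) + sin(5t)·(-1,-3)), X_2 = e^(-4t)(sin(5t)·(1,2) - cos(5t)·(-1,-3)).
General solution: c_1X_1 + c_2X_2.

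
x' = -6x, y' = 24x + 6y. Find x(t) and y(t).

x(t) = K_1e^(-6t), y(t) = -2K_1e^(-6t) + K_2e^(6t)

Coefficient matrix A = [[-6, 0], [24, 6]].
Characteristic polynomial det(A - λI) = λ^2 - 36 = 0.
Eigenvalues λ = -6, 6.
For λ=-6: (A-λI) row 2 is [24, 12], so an eigenvector is (1, -2).
For λ=6: (A-λI) row 1 is [-12, 0], so an eigenvector is (0, 1).
General solution: K_1e^(-6t)(1,-2) + K_2e^(6t)(0,1).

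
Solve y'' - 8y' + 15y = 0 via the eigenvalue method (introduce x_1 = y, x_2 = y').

y(t) = K_1e^(3t) + K_2e^(5t)

Let x_1 = y, x_2 = y'. Then x_1' = x_2 and x_2' = -15x_1 + 8x_2.
A = [[0,1],[-15,8]]; det(A-λI) = λ^2 - 8λ + 15.
Eigenvalues λ = 3, 5 with eigenvectors (1,3), (1,5).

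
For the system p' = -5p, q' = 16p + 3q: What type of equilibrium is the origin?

saddle

A = [[-5,0],[16,3]]; det(A-λI) = λ^2 + 2λ - 15.
λ = 3, -5: opposite signs.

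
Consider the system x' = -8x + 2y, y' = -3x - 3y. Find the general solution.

x(t) = -2C_1e^(-5t) - C_2e^(-6t), y(t) = -3C_1e^(-5t) - C_2e^(-6t)

Coefficient matrix A = [[-8, 2], [-3, -3]].
Characteristic polynomial det(A - λI) = λ^2 + 11λ + 30 = 0.
Eigenvalues λ = -5, -6.
For λ=-5: (A-λI) row 1 is [-3, 2], so an eigenvector is (-2, -3).
For λ=-6: (A-λI) row 1 is [-2, 2], so an eigenvector is (-1, -1).
General solution: C_1e^(-5t)(-2,-3) + C_2e^(-6t)(-1,-1).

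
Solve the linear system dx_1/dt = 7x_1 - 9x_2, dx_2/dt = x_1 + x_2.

x_1(t) = -3C_1e^(4t) - 3C_2te^(4t) - C_2e^(4t), x_2(t) = -C_1e^(4t) - C_2te^(4t)

Coefficient matrix A = [[7, -9], [1, 1]].
Characteristic polynomial det(A - λI) = λ^2 - 8λ + 16 = 0.
Single eigenvalue λ = 4 with algebraic multiplicity 2.
Eigenvector v = (-3,-1); generalized eigenvector w with (A-λI)w=v is (-1,0).
General solution: e^(4t)[C_1·v + C_2·(t·v + w)].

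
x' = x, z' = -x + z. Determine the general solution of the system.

x(t) = C_2e^(t), z(t) = -C_1e^(t) - C_2te^(t) - 2C_2e^(t)

Coefficient matrix A = [[1, 0], [-1, 1]].
Characteristic polynomial det(A - λI) = λ^2 - 2λ + 1 = 0.
Single eigenvalue λ = 1 with algebraic multiplicity 2.
Eigenvector v = (0,-1); generalized eigenvector w with (A-λI)w=v is (1,-2).
General solution: e^(t)[C_1·v + C_2·(t·v + w)].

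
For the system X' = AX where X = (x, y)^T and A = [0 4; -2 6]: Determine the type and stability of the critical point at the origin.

A = [[0,4],[-2,6]]; det(A-λI) = λ^2 - 6λ + 8.
λ = 4, 2: both positive.

unstable node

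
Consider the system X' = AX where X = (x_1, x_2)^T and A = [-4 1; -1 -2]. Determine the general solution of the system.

x_1(t) = -K_1e^(-3t) - K_2te^(-3t) + 2K_2e^(-3t), x_2(t) = -K_1e^(-3t) - K_2te^(-3t) + K_2e^(-3t)

Coefficient matrix A = [[-4, 1], [-1, -2]].
Characteristic polynomial det(A - λI) = λ^2 + 6λ + 9 = 0.
Single eigenvalue λ = -3 with algebraic multiplicity 2.
Eigenvector v = (-1,-1); generalized eigenvector w with (A-λI)w=v is (2,1).
General solution: e^(-3t)[K_1·v + K_2·(t·v + w)].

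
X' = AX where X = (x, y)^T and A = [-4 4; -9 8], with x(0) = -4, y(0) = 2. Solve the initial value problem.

x(t) = 32te^(2t) - 4e^(2t), y(t) = 48te^(2t) + 2e^(2t)

Coefficient matrix A = [[-4, 4], [-9, 8]].
Characteristic polynomial det(A - λI) = λ^2 - 4λ + 4 = 0.
Single eigenvalue λ = 2 with algebraic multiplicity 2.
Eigenvector v = (-2,-3); generalized eigenvector w with (A-λI)w=v is (1,1).
General solution: e^(2t)[C_1·v + C_2·(t·v + w)].
Applying x(0)=-4, y(0)=2 gives C_1=-6, C_2=-16.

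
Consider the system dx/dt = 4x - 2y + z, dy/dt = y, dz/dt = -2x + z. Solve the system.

x(t) = c_1e^(3t) - c_2e^(2t), y(t) = c_3e^(t), z(t) = -c_1e^(3t) + 2c_2e^(2t) + 2c_3e^(t)

Coefficient matrix A = [[4, -2, 1], [0, 1, 0], [-2, 0, 1]].
det(A - λI) = 0 gives eigenvalues λ = 3, 2, 1.
For λ=3: eigenvector (1,0,-1).
For λ=2: eigenvector (-1,0,2).
For λ=1: eigenvector (0,1,2).
General solution: c_1e^(3t)(1,0,-1) + c_2e^(2t)(-1,0,2) + c_3e^(t)(0,1,2).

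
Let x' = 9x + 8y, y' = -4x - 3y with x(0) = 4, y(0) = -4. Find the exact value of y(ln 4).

A = [[9,8],[-4,-3]]; eigenvalues λ = 5, 1.
Eigenvectors: (-2,1) for λ=5, (-1,1) for λ=1.
From the initial condition, c_1 = 0, c_2 = -4.
y(ln 4) = (0)(4^5)(1) + (-4)(4^1)(1) = -16.

-16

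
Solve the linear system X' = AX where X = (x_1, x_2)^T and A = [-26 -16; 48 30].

x_1(t) = C_1e^(6t) - 2C_2e^(-2t), x_2(t) = -2C_1e^(6t) + 3C_2e^(-2t)

Coefficient matrix A = [[-26, -16], [48, 30]].
Characteristic polynomial det(A - λI) = λ^2 - 4λ - 12 = 0.
Eigenvalues λ = 6, -2.
For λ=6: (A-λI) row 1 is [-32, -16], so an eigenvector is (1, -2).
For λ=-2: (A-λI) row 1 is [-24, -16], so an eigenvector is (-2, 3).
General solution: C_1e^(6t)(1,-2) + C_2e^(-2t)(-2,3).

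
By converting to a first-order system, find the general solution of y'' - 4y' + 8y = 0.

y(t) = K_1e^(2t)cos(2t) + K_2e^(2t)sin(2t)

Let x_1 = y, x_2 = y'. Then x_1' = x_2 and x_2' = -8x_1 + 4x_2.
A = [[0,1],[-8,4]]; det(A-λI) = λ^2 - 4λ + 8.
Eigenvalues λ = 2 ± 2i.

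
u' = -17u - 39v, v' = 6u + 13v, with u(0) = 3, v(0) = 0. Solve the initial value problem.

u(t) = -15e^(-2t)sin(3t) + 3e^(-2t)cos(3t), v(t) = 6e^(-2t)sin(3t)

Coefficient matrix A = [[-17, -39], [6, 13]].
Characteristic polynomial det(A - λI) = λ^2 + 4λ + 13 = 0.
Eigenvalues λ = -2 ± 3i (complex conjugate pair).
For λ=-2+3i: an eigenvector is (2,-1) - i(3,-1) = (2 - 3i, -1 + i).
A real fundamental pair from Re and Im of e^((-2+3i)t)v: X_1 = e^(-2t)(cos(3t)·(2,-1) + sin(3t)·(3,-1)), X_2 = e^(-2t)(sin(3t)·(2,-1) - cos(3t)·(3,-1)).
General solution: C_1X_1 + C_2X_2.
Applying u(0)=3, v(0)=0 gives C_1=-3, C_2=-3.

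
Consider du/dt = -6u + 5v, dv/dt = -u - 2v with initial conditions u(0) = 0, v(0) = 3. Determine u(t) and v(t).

Coefficient matrix A = [[-6, 5], [-1, -2]].
Characteristic polynomial det(A - λI) = λ^2 + 8λ + 17 = 0.
Eigenvalues λ = -4 ± i (complex conjugate pair).
For λ=-4+i: an eigenvector is (1,0) - i(-2,-1) = (1 + 2i, 0 + i).
A real fundamental pair from Re and Im of e^((-4+i)t)v: X_1 = e^(-4t)(cos(t)·(1,0) + sin(t)·(-2,-1)), X_2 = e^(-4t)(sin(t)·(1,0) - cos(t)·(-2,-1)).
General solution: c_1X_1 + c_2X_2.
Applying u(0)=0, v(0)=3 gives c_1=-6, c_2=3.

u(t) = 15e^(-4t)sin(t), v(t) = 6e^(-4t)sin(t) + 3e^(-4t)cos(t)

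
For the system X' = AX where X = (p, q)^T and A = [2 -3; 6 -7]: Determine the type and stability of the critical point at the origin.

stable node

A = [[2,-3],[6,-7]]; det(A-λI) = λ^2 + 5λ + 4.
λ = -4, -1: both negative.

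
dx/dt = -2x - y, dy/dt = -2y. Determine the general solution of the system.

x(t) = -c_1e^(-2t) - c_2te^(-2t) + c_2e^(-2t), y(t) = c_2e^(-2t)

Coefficient matrix A = [[-2, -1], [0, -2]].
Characteristic polynomial det(A - λI) = λ^2 + 4λ + 4 = 0.
Single eigenvalue λ = -2 with algebraic multiplicity 2.
Eigenvector v = (-1,0); generalized eigenvector w with (A-λI)w=v is (1,1).
General solution: e^(-2t)[c_1·v + c_2·(t·v + w)].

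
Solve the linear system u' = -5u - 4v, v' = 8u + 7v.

u(t) = c_1e^(3t) + c_2e^(-t), v(t) = -2c_1e^(3t) - c_2e^(-t)

Coefficient matrix A = [[-5, -4], [8, 7]].
Characteristic polynomial det(A - λI) = λ^2 - 2λ - 3 = 0.
Eigenvalues λ = 3, -1.
For λ=3: (A-λI) row 1 is [-8, -4], so an eigenvector is (1, -2).
For λ=-1: (A-λI) row 1 is [-4, -4], so an eigenvector is (1, -1).
General solution: c_1e^(3t)(1,-2) + c_2e^(-t)(1,-1).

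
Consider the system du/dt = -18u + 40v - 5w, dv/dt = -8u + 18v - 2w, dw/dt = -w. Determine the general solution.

u(t) = 5K_1e^(-2t) + 2K_2e^(2t) - 5K_3e^(-t), v(t) = 2K_1e^(-2t) + K_2e^(2t) - 2K_3e^(-t), w(t) = K_3e^(-t)

Coefficient matrix A = [[-18, 40, -5], [-8, 18, -2], [0, 0, -1]].
det(A - λI) = 0 gives eigenvalues λ = -2, 2, -1.
For λ=-2: eigenvector (5,2,0).
For λ=2: eigenvector (2,1,0).
For λ=-1: eigenvector (-5,-2,1).
General solution: K_1e^(-2t)(5,2,0) + K_2e^(2t)(2,1,0) + K_3e^(-t)(-5,-2,1).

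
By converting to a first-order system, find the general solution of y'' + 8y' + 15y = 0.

y(t) = c_1e^(-3t) + c_2e^(-5t)

Let x_1 = y, x_2 = y'. Then x_1' = x_2 and x_2' = -15x_1 - 8x_2.
A = [[0,1],[-15,-8]]; det(A-λI) = λ^2 + 8λ + 15.
Eigenvalues λ = -3, -5 with eigenvectors (1,-3), (1,-5).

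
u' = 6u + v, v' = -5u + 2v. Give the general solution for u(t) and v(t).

u(t) = C_1e^(4t)sin(t) - C_2e^(4t)cos(t), v(t) = -2C_1e^(4t)sin(t) + C_1e^(4t)cos(t) + C_2e^(4t)sin(t) + 2C_2e^(4t)cos(t)

Coefficient matrix A = [[6, 1], [-5, 2]].
Characteristic polynomial det(A - λI) = λ^2 - 8λ + 17 = 0.
Eigenvalues λ = 4 ± i (complex conjugate pair).
For λ=4+i: an eigenvector is (0,1) - i(1,-2) = (0 - i, 1 + 2i).
A real fundamental pair from Re and Im of e^((4+i)t)v: X_1 = e^(4t)(cos(t)·(0,1) + sin(t)·(1,-2)), X_2 = e^(4t)(sin(t)·(0,1) - cos(t)·(1,-2)).
General solution: C_1X_1 + C_2X_2.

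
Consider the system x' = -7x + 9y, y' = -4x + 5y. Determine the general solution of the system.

Coefficient matrix A = [[-7, 9], [-4, 5]].
Characteristic polynomial det(A - λI) = λ^2 + 2λ + 1 = 0.
Single eigenvalue λ = -1 with algebraic multiplicity 2.
Eigenvector v = (-3,-2); generalized eigenvector w with (A-λI)w=v is (2,1).
General solution: e^(-t)[K_1·v + K_2·(t·v + w)].

x(t) = -3K_1e^(-t) - 3K_2te^(-t) + 2K_2e^(-t), y(t) = -2K_1e^(-t) - 2K_2te^(-t) + K_2e^(-t)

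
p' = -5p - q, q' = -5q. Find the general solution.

p(t) = K_1e^(-5t) + K_2te^(-5t) - 3K_2e^(-5t), q(t) = -K_2e^(-5t)

Coefficient matrix A = [[-5, -1], [0, -5]].
Characteristic polynomial det(A - λI) = λ^2 + 10λ + 25 = 0.
Single eigenvalue λ = -5 with algebraic multiplicity 2.
Eigenvector v = (1,0); generalized eigenvector w with (A-λI)w=v is (-3,-1).
General solution: e^(-5t)[K_1·v + K_2·(t·v + w)].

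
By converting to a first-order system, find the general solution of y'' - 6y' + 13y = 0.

Let x_1 = y, x_2 = y'. Then x_1' = x_2 and x_2' = -13x_1 + 6x_2.
A = [[0,1],[-13,6]]; det(A-λI) = λ^2 - 6λ + 13.
Eigenvalues λ = 3 ± 2i.

y(t) = K_1e^(3t)cos(2t) + K_2e^(3t)sin(2t)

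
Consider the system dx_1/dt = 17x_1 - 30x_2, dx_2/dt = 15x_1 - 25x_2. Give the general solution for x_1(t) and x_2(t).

x_1(t) = 3c_1e^(-4t)sin(3t) - c_1e^(-4t)cos(3t) - c_2e^(-4t)sin(3t) - 3c_2e^(-4t)cos(3t), x_2(t) = 2c_1e^(-4t)sin(3t) - c_1e^(-4t)cos(3t) - c_2e^(-4t)sin(3t) - 2c_2e^(-4t)cos(3t)

Coefficient matrix A = [[17, -30], [15, -25]].
Characteristic polynomial det(A - λI) = λ^2 + 8λ + 25 = 0.
Eigenvalues λ = -4 ± 3i (complex conjugate pair).
For λ=-4+3i: an eigenvector is (-1,-1) - i(3,2) = (-1 - 3i, -1 - 2i).
A real fundamental pair from Re and Im of e^((-4+3i)t)v: X_1 = e^(-4t)(cos(3t)·(-1,-1) + sin(3t)·(3,2)), X_2 = e^(-4t)(sin(3t)·(-1,-1) - cos(3t)·(3,2)).
General solution: c_1X_1 + c_2X_2.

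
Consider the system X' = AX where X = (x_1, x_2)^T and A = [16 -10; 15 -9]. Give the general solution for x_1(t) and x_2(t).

x_1(t) = -c_1e^(6t) - 2c_2e^(t), x_2(t) = -c_1e^(6t) - 3c_2e^(t)

Coefficient matrix A = [[16, -10], [15, -9]].
Characteristic polynomial det(A - λI) = λ^2 - 7λ + 6 = 0.
Eigenvalues λ = 6, 1.
For λ=6: (A-λI) row 1 is [10, -10], so an eigenvector is (-1, -1).
For λ=1: (A-λI) row 1 is [15, -10], so an eigenvector is (-2, -3).
General solution: c_1e^(6t)(-1,-1) + c_2e^(t)(-2,-3).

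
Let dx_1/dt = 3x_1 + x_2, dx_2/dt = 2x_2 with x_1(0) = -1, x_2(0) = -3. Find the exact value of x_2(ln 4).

A = [[3,1],[0,2]]; eigenvalues λ = 3, 2.
Eigenvectors: (-1,0) for λ=3, (1,-1) for λ=2.
From the initial condition, c_1 = 4, c_2 = 3.
x_2(ln 4) = (4)(4^3)(0) + (3)(4^2)(-1) = -48.

-48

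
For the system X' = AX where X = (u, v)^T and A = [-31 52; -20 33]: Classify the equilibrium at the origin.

unstable spiral

A = [[-31,52],[-20,33]]; det(A-λI) = λ^2 - 2λ + 17.
λ = 1 ± 4i: positive real part.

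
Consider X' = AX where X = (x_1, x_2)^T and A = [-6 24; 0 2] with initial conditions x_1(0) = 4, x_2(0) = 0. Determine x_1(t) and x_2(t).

x_1(t) = 4e^(-6t), x_2(t) = 0

Coefficient matrix A = [[-6, 24], [0, 2]].
Characteristic polynomial det(A - λI) = λ^2 + 4λ - 12 = 0.
Eigenvalues λ = -6, 2.
For λ=-6: (A-λI) row 1 is [0, 24], so an eigenvector is (1, 0).
For λ=2: (A-λI) row 1 is [-8, 24], so an eigenvector is (3, 1).
General solution: C_1e^(-6t)(1,0) + C_2e^(2t)(3,1).
Applying x_1(0)=4, x_2(0)=0 gives C_1=4, C_2=0.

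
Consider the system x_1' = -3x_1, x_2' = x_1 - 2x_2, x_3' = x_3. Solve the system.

Coefficient matrix A = [[-3, 0, 0], [1, -2, 0], [0, 0, 1]].
det(A - λI) = 0 gives eigenvalues λ = -2, -3, 1.
For λ=-2: eigenvector (0,1,0).
For λ=-3: eigenvector (1,-1,0).
For λ=1: eigenvector (0,0,1).
General solution: K_1e^(-2t)(0,1,0) + K_2e^(-3t)(1,-1,0) + K_3e^(t)(0,0,1).

x_1(t) = K_2e^(-3t), x_2(t) = K_1e^(-2t) - K_2e^(-3t), x_3(t) = K_3e^(t)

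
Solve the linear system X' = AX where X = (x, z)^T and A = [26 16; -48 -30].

x(t) = -c_1e^(-6t) + 2c_2e^(2t), z(t) = 2c_1e^(-6t) - 3c_2e^(2t)

Coefficient matrix A = [[26, 16], [-48, -30]].
Characteristic polynomial det(A - λI) = λ^2 + 4λ - 12 = 0.
Eigenvalues λ = -6, 2.
For λ=-6: (A-λI) row 1 is [32, 16], so an eigenvector is (-1, 2).
For λ=2: (A-λI) row 1 is [24, 16], so an eigenvector is (2, -3).
General solution: c_1e^(-6t)(-1,2) + c_2e^(2t)(2,-3).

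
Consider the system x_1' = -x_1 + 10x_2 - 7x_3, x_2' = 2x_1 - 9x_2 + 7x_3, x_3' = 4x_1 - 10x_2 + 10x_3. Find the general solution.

Coefficient matrix A = [[-1, 10, -7], [2, -9, 7], [4, -10, 10]].
det(A - λI) = 0 gives eigenvalues λ = 3, -4, 1.
For λ=3: eigenvector (-1,1,2).
For λ=-4: eigenvector (-1,1,1).
For λ=1: eigenvector (2,-1,-2).
General solution: K_1e^(3t)(-1,1,2) + K_2e^(-4t)(-1,1,1) + K_3e^(t)(2,-1,-2).

x_1(t) = -K_1e^(3t) - K_2e^(-4t) + 2K_3e^(t), x_2(t) = K_1e^(3t) + K_2e^(-4t) - K_3e^(t), x_3(t) = 2K_1e^(3t) + K_2e^(-4t) - 2K_3e^(t)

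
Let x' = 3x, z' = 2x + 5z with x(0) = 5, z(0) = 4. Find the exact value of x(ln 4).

320

A = [[3,0],[2,5]]; eigenvalues λ = 5, 3.
Eigenvectors: (0,-1) for λ=5, (1,-1) for λ=3.
From the initial condition, c_1 = -9, c_2 = 5.
x(ln 4) = (-9)(4^5)(0) + (5)(4^3)(1) = 320.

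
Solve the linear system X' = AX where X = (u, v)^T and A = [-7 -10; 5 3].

Coefficient matrix A = [[-7, -10], [5, 3]].
Characteristic polynomial det(A - λI) = λ^2 + 4λ + 29 = 0.
Eigenvalues λ = -2 ± 5i (complex conjugate pair).
For λ=-2+5i: an eigenvector is (-1,0) - i(1,-1) = (-1 - i, 0 + i).
A real fundamental pair from Re and Im of e^((-2+5i)t)v: X_1 = e^(-2t)(cos(5t)·(-1,0) + sin(5t)·(1,-1)), X_2 = e^(-2t)(sin(5t)·(-1,0) - cos(5t)·(1,-1)).
General solution: K_1X_1 + K_2X_2.

u(t) = K_1e^(-2t)sin(5t) - K_1e^(-2t)cos(5t) - K_2e^(-2t)sin(5t) - K_2e^(-2t)cos(5t), v(t) = -K_1e^(-2t)sin(5t) + K_2e^(-2t)cos(5t)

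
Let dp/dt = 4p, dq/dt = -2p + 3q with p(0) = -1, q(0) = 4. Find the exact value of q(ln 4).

A = [[4,0],[-2,3]]; eigenvalues λ = 4, 3.
Eigenvectors: (1,-2) for λ=4, (0,1) for λ=3.
From the initial condition, c_1 = -1, c_2 = 2.
q(ln 4) = (-1)(4^4)(-2) + (2)(4^3)(1) = 640.

640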